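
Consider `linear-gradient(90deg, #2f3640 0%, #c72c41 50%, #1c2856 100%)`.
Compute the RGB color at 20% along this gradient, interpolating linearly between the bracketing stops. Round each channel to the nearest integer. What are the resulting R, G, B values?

(108, 50, 64)

20% lies between the 0% and 50% stops, so the local fraction is t = (20 − 0)/(50 − 0) = 20/50 ≈ 0.4.
#2f3640 → (47, 54, 64); #c72c41 → (199, 44, 65).
R = 47 + 0.4 × (199 − 47) = 107.8 → 108
G = 54 + 0.4 × (44 − 54) = 50 → 50
B = 64 + 0.4 × (65 − 64) = 64.4 → 64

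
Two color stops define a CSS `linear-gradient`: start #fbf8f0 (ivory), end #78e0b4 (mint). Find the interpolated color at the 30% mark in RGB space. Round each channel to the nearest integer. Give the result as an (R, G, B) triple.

#fbf8f0 → (251, 248, 240); #78e0b4 → (120, 224, 180).
30% corresponds to t = 0.3.
R = 251 + 0.3 × (120 − 251) = 251 + 0.3 × -131 = 211.7 → 212
G = 248 + 0.3 × (224 − 248) = 248 + 0.3 × -24 = 240.8 → 241
B = 240 + 0.3 × (180 − 240) = 240 + 0.3 × -60 = 222 → 222
So the blended color is (212, 241, 222), about #d4f1de.

(212, 241, 222)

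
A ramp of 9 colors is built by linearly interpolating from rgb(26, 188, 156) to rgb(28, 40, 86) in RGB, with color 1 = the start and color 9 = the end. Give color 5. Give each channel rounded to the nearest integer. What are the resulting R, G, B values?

With 9 swatches and endpoints inclusive, swatch 5 sits at t = (5 − 1)/(9 − 1) = 4/8 ≈ 0.5.
R = 26 + 0.5 × (28 − 26) = 27 → 27
G = 188 + 0.5 × (40 − 188) = 114 → 114
B = 156 + 0.5 × (86 − 156) = 121 → 121

(27, 114, 121)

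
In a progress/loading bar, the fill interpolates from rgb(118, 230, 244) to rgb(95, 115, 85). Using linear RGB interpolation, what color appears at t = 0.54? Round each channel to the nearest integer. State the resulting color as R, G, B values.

R = 118 + 0.54 × (95 − 118) = 118 + 0.54 × -23 = 105.58 → 106
G = 230 + 0.54 × (115 − 230) = 230 + 0.54 × -115 = 167.9 → 168
B = 244 + 0.54 × (85 − 244) = 244 + 0.54 × -159 = 158.14 → 158

(106, 168, 158)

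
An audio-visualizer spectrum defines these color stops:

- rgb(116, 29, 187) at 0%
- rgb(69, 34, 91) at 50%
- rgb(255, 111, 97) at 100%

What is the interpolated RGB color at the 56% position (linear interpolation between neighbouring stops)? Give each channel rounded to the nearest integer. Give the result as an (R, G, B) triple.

(91, 43, 92)

56% lies between the 50% and 100% stops, so the local fraction is t = (56 − 50)/(100 − 50) = 6/50 ≈ 0.12.
R = 69 + 0.12 × (255 − 69) = 91.32 → 91
G = 34 + 0.12 × (111 − 34) = 43.24 → 43
B = 91 + 0.12 × (97 − 91) = 91.72 → 92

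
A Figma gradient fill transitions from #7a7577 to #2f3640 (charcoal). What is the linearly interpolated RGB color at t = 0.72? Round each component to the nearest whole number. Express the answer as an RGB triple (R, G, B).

#7a7577 → (122, 117, 119); #2f3640 → (47, 54, 64).
R = 122 + 0.72 × (47 − 122) = 122 + 0.72 × -75 = 68 → 68
G = 117 + 0.72 × (54 − 117) = 117 + 0.72 × -63 = 71.64 → 72
B = 119 + 0.72 × (64 − 119) = 119 + 0.72 × -55 = 79.4 → 79

(68, 72, 79)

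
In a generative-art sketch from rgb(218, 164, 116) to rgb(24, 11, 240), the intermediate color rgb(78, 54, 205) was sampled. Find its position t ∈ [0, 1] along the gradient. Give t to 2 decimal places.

Invert the lerp on the R channel (largest span, 194): t = (78 − 218) / (24 − 218) = -140/-194 = 0.72165.
Check on G: (54 − 164)/(11 − 164) = 0.719 ✓

0.72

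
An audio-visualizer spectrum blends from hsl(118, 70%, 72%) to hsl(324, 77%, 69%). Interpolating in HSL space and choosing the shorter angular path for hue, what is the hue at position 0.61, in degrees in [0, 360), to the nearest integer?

24

Hue: 324 − 118 = 206°, but |206| > 180 so the shorter arc goes the other way: Δh = 206 − 360 = -154°.
H = 118 + 0.61 × (-154) = 24.06 → 24°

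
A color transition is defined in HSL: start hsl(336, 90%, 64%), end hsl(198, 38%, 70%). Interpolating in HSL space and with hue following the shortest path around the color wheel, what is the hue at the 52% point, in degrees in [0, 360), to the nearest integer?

Hue arc: Δh = 198 − 336 = -138° (|Δh| ≤ 180, already the shorter path).
H = 336 + 0.52 × (-138) = 264.24 → 264°

264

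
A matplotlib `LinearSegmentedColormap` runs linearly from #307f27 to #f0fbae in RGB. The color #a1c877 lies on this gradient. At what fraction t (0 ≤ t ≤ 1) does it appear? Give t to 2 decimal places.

Invert the lerp on the R channel (largest span, 192): t = (161 − 48) / (240 − 48) = 113/192 = 0.58854.
Check on G: (200 − 127)/(251 − 127) = 0.5887 ✓

0.59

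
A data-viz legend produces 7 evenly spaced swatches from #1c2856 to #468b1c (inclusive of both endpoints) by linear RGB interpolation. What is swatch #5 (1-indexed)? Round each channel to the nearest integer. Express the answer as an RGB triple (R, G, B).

With 7 swatches and endpoints inclusive, swatch 5 sits at t = (5 − 1)/(7 − 1) = 4/6 ≈ 0.6667.
#1c2856 → (28, 40, 86); #468b1c → (70, 139, 28).
R = 28 + 0.6667 × (70 − 28) = 56.001 → 56
G = 40 + 0.6667 × (139 − 40) = 106.003 → 106
B = 86 + 0.6667 × (28 − 86) = 47.331 → 47

(56, 106, 47)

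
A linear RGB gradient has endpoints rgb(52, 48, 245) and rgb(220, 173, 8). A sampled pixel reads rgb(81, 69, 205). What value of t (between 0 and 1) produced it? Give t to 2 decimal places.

0.17

Invert the lerp on the B channel (largest span, 237): t = (205 − 245) / (8 − 245) = -40/-237 = 0.16878.
Check on R: (81 − 52)/(220 − 52) = 0.1726 ✓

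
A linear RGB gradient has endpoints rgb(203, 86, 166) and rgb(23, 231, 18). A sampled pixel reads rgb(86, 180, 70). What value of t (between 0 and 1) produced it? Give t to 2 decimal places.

0.65

Invert the lerp on the R channel (largest span, 180): t = (86 − 203) / (23 − 203) = -117/-180 = 0.65.
Check on G: (180 − 86)/(231 − 86) = 0.6483 ✓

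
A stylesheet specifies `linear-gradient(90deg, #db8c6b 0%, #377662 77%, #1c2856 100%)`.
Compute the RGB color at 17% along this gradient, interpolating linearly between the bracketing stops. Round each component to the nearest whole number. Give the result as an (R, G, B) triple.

(183, 135, 105)

17% lies between the 0% and 77% stops, so the local fraction is t = (17 − 0)/(77 − 0) = 17/77 ≈ 0.2208.
#db8c6b → (219, 140, 107); #377662 → (55, 118, 98).
R = 219 + 0.2208 × (55 − 219) = 182.789 → 183
G = 140 + 0.2208 × (118 − 140) = 135.142 → 135
B = 107 + 0.2208 × (98 − 107) = 105.013 → 105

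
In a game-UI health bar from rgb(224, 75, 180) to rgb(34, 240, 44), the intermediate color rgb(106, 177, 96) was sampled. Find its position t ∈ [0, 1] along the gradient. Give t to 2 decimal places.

0.62

Invert the lerp on the R channel (largest span, 190): t = (106 − 224) / (34 − 224) = -118/-190 = 0.62105.
Check on G: (177 − 75)/(240 − 75) = 0.6182 ✓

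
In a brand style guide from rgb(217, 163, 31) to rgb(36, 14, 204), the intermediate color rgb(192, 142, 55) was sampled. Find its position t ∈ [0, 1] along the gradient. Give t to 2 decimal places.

Invert the lerp on the R channel (largest span, 181): t = (192 − 217) / (36 − 217) = -25/-181 = 0.13812.
Check on G: (142 − 163)/(14 − 163) = 0.1409 ✓

0.14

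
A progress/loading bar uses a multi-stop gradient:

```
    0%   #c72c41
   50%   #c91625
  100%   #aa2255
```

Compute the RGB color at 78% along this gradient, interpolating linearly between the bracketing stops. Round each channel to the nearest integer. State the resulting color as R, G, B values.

78% lies between the 50% and 100% stops, so the local fraction is t = (78 − 50)/(100 − 50) = 28/50 ≈ 0.56.
#c91625 → (201, 22, 37); #aa2255 → (170, 34, 85).
R = 201 + 0.56 × (170 − 201) = 183.64 → 184
G = 22 + 0.56 × (34 − 22) = 28.72 → 29
B = 37 + 0.56 × (85 − 37) = 63.88 → 64

(184, 29, 64)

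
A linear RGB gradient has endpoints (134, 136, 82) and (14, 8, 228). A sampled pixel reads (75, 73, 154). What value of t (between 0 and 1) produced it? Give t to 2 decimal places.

0.49

Invert the lerp on the B channel (largest span, 146): t = (154 − 82) / (228 − 82) = 72/146 = 0.49315.
Check on R: (75 − 134)/(14 − 134) = 0.4917 ✓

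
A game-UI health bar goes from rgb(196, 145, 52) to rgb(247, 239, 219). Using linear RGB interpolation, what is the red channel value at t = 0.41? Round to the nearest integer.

R = 196 + 0.41 × (247 − 196) = 216.91 → 217

217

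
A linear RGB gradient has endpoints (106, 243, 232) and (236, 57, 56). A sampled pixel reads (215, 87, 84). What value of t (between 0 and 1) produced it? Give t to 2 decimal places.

0.84

Invert the lerp on the G channel (largest span, 186): t = (87 − 243) / (57 − 243) = -156/-186 = 0.83871.
Check on R: (215 − 106)/(236 − 106) = 0.8385 ✓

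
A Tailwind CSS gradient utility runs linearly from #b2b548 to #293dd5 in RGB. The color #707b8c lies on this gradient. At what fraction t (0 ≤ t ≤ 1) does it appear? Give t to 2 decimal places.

Invert the lerp on the B channel (largest span, 141): t = (140 − 72) / (213 − 72) = 68/141 = 0.48227.
Check on R: (112 − 178)/(41 − 178) = 0.4818 ✓

0.48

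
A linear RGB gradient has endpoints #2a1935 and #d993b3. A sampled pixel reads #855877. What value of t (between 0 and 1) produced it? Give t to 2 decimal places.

Invert the lerp on the R channel (largest span, 175): t = (133 − 42) / (217 − 42) = 91/175 = 0.52.
Check on G: (88 − 25)/(147 − 25) = 0.5164 ✓

0.52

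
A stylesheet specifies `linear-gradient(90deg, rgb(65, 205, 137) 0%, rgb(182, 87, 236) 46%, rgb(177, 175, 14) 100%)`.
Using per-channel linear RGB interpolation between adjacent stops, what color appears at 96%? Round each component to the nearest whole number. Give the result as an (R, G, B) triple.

96% lies between the 46% and 100% stops, so the local fraction is t = (96 − 46)/(100 − 46) = 50/54 ≈ 0.9259.
R = 182 + 0.9259 × (177 − 182) = 177.37 → 177
G = 87 + 0.9259 × (175 − 87) = 168.479 → 168
B = 236 + 0.9259 × (14 − 236) = 30.45 → 30

(177, 168, 30)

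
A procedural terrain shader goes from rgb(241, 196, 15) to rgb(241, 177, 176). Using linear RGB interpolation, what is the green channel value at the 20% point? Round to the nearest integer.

192

G = 196 + 0.2 × (177 − 196) = 192.2 → 192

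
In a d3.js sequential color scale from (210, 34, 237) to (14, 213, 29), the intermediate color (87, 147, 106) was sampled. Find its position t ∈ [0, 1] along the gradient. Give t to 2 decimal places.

0.63

Invert the lerp on the B channel (largest span, 208): t = (106 − 237) / (29 − 237) = -131/-208 = 0.62981.
Check on R: (87 − 210)/(14 − 210) = 0.6276 ✓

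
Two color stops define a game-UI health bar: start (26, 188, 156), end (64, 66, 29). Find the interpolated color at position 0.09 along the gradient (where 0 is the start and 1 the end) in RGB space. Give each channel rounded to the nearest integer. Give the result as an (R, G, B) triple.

(29, 177, 145)

R = 26 + 0.09 × (64 − 26) = 26 + 0.09 × 38 = 29.42 → 29
G = 188 + 0.09 × (66 − 188) = 188 + 0.09 × -122 = 177.02 → 177
B = 156 + 0.09 × (29 − 156) = 156 + 0.09 × -127 = 144.57 → 145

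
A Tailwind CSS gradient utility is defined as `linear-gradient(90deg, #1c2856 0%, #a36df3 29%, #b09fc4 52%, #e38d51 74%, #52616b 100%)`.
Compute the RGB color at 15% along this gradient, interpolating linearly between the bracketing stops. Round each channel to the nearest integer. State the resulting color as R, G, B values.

(98, 76, 167)

15% lies between the 0% and 29% stops, so the local fraction is t = (15 − 0)/(29 − 0) = 15/29 ≈ 0.5172.
#1c2856 → (28, 40, 86); #a36df3 → (163, 109, 243).
R = 28 + 0.5172 × (163 − 28) = 97.822 → 98
G = 40 + 0.5172 × (109 − 40) = 75.687 → 76
B = 86 + 0.5172 × (243 − 86) = 167.2 → 167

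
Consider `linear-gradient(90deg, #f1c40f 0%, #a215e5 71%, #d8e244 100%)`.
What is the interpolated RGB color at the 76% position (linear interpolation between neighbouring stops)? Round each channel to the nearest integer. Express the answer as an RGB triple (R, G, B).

(171, 56, 201)

76% lies between the 71% and 100% stops, so the local fraction is t = (76 − 71)/(100 − 71) = 5/29 ≈ 0.1724.
#a215e5 → (162, 21, 229); #d8e244 → (216, 226, 68).
R = 162 + 0.1724 × (216 − 162) = 171.31 → 171
G = 21 + 0.1724 × (226 − 21) = 56.342 → 56
B = 229 + 0.1724 × (68 − 229) = 201.244 → 201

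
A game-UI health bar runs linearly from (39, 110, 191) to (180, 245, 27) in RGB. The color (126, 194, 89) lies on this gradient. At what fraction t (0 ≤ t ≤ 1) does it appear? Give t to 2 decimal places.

Invert the lerp on the B channel (largest span, 164): t = (89 − 191) / (27 − 191) = -102/-164 = 0.62195.
Check on R: (126 − 39)/(180 − 39) = 0.617 ✓

0.62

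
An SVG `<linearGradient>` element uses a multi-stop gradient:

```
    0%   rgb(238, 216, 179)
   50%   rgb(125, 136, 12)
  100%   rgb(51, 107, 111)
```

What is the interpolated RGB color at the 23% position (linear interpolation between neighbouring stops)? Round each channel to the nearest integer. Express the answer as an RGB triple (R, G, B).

(186, 179, 102)

23% lies between the 0% and 50% stops, so the local fraction is t = (23 − 0)/(50 − 0) = 23/50 ≈ 0.46.
R = 238 + 0.46 × (125 − 238) = 186.02 → 186
G = 216 + 0.46 × (136 − 216) = 179.2 → 179
B = 179 + 0.46 × (12 − 179) = 102.18 → 102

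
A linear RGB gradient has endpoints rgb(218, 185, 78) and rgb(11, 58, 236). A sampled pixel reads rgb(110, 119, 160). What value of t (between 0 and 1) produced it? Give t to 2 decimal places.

0.52

Invert the lerp on the R channel (largest span, 207): t = (110 − 218) / (11 − 218) = -108/-207 = 0.52174.
Check on G: (119 − 185)/(58 − 185) = 0.5197 ✓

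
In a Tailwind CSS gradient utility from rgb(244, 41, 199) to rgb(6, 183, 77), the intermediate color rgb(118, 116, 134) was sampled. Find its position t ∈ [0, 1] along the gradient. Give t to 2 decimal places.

Invert the lerp on the R channel (largest span, 238): t = (118 − 244) / (6 − 244) = -126/-238 = 0.52941.
Check on G: (116 − 41)/(183 − 41) = 0.5282 ✓

0.53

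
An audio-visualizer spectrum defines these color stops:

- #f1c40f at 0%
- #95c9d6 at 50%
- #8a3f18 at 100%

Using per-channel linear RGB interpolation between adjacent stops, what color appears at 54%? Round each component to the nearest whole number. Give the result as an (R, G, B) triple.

(148, 190, 199)

54% lies between the 50% and 100% stops, so the local fraction is t = (54 − 50)/(100 − 50) = 4/50 ≈ 0.08.
#95c9d6 → (149, 201, 214); #8a3f18 → (138, 63, 24).
R = 149 + 0.08 × (138 − 149) = 148.12 → 148
G = 201 + 0.08 × (63 − 201) = 189.96 → 190
B = 214 + 0.08 × (24 − 214) = 198.8 → 199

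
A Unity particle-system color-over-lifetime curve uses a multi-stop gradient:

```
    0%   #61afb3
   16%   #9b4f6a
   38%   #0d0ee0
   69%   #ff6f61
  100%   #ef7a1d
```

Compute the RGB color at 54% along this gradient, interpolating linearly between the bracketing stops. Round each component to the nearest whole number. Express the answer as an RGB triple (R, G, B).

(138, 64, 158)

54% lies between the 38% and 69% stops, so the local fraction is t = (54 − 38)/(69 − 38) = 16/31 ≈ 0.5161.
#0d0ee0 → (13, 14, 224); #ff6f61 → (255, 111, 97).
R = 13 + 0.5161 × (255 − 13) = 137.896 → 138
G = 14 + 0.5161 × (111 − 14) = 64.062 → 64
B = 224 + 0.5161 × (97 − 224) = 158.455 → 158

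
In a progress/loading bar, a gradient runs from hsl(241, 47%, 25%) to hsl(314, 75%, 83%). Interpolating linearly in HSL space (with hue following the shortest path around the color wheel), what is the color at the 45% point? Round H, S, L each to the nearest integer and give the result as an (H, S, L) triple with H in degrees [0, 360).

Hue arc: Δh = 314 − 241 = 73° (|Δh| ≤ 180, already the shorter path).
H = 241 + 0.45 × (73) = 273.85 → 274°
S = 47 + 0.45 × (75 − 47) = 59.6 → 60%
L = 25 + 0.45 × (83 − 25) = 51.1 → 51%

(274, 60, 51)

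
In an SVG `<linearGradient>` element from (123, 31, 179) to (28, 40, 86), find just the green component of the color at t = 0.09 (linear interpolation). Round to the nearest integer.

32

G = 31 + 0.09 × (40 − 31) = 31.81 → 32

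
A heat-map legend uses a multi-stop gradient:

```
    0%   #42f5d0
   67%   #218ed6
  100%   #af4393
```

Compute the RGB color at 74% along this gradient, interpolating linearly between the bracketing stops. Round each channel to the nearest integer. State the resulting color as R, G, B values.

(63, 126, 200)

74% lies between the 67% and 100% stops, so the local fraction is t = (74 − 67)/(100 − 67) = 7/33 ≈ 0.2121.
#218ed6 → (33, 142, 214); #af4393 → (175, 67, 147).
R = 33 + 0.2121 × (175 − 33) = 63.118 → 63
G = 142 + 0.2121 × (67 − 142) = 126.093 → 126
B = 214 + 0.2121 × (147 − 214) = 199.789 → 200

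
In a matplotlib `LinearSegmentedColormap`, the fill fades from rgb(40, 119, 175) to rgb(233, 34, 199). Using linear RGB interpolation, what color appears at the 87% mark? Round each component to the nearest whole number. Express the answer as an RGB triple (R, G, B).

(208, 45, 196)

87% corresponds to t = 0.87.
R = 40 + 0.87 × (233 − 40) = 40 + 0.87 × 193 = 207.91 → 208
G = 119 + 0.87 × (34 − 119) = 119 + 0.87 × -85 = 45.05 → 45
B = 175 + 0.87 × (199 − 175) = 175 + 0.87 × 24 = 195.88 → 196
So the blended color is (208, 45, 196), about #d02dc4.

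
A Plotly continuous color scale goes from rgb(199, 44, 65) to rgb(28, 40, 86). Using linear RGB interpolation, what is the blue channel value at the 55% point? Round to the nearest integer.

B = 65 + 0.55 × (86 − 65) = 76.55 → 77

77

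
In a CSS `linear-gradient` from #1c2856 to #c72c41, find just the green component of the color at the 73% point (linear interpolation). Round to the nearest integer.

43

G₁ = 40 (from #1c2856), G₂ = 44 (from #c72c41).
G = 40 + 0.73 × (44 − 40) = 42.92 → 43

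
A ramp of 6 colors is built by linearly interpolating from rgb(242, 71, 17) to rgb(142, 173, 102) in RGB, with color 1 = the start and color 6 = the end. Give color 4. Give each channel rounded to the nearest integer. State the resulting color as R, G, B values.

With 6 swatches and endpoints inclusive, swatch 4 sits at t = (4 − 1)/(6 − 1) = 3/5 ≈ 0.6.
R = 242 + 0.6 × (142 − 242) = 182 → 182
G = 71 + 0.6 × (173 − 71) = 132.2 → 132
B = 17 + 0.6 × (102 − 17) = 68 → 68

(182, 132, 68)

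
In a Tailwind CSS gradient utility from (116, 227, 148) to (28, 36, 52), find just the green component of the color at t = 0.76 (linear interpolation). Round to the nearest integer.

G = 227 + 0.76 × (36 − 227) = 81.84 → 82

82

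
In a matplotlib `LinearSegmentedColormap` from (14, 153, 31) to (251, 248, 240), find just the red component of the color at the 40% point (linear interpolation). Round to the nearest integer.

R = 14 + 0.4 × (251 − 14) = 108.8 → 109

109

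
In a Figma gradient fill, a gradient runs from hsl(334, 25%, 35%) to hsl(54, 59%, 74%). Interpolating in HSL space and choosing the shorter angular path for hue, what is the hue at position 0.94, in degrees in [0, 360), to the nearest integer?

49

Hue: 54 − 334 = -280°, but |-280| > 180 so the shorter arc goes the other way: Δh = -280 + 360 = 80°.
H = 334 + 0.94 × (80) = 409.2 → 409 → 409 mod 360 = 49°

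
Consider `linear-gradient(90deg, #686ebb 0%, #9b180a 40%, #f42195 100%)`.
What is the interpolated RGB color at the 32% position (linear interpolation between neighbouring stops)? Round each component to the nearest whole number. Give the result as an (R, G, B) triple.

32% lies between the 0% and 40% stops, so the local fraction is t = (32 − 0)/(40 − 0) = 32/40 ≈ 0.8.
#686ebb → (104, 110, 187); #9b180a → (155, 24, 10).
R = 104 + 0.8 × (155 − 104) = 144.8 → 145
G = 110 + 0.8 × (24 − 110) = 41.2 → 41
B = 187 + 0.8 × (10 − 187) = 45.4 → 45

(145, 41, 45)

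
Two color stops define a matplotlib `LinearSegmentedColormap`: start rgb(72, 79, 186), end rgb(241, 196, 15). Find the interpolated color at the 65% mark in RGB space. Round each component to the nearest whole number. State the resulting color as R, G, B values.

(182, 155, 75)

65% corresponds to t = 0.65.
R = 72 + 0.65 × (241 − 72) = 72 + 0.65 × 169 = 181.85 → 182
G = 79 + 0.65 × (196 − 79) = 79 + 0.65 × 117 = 155.05 → 155
B = 186 + 0.65 × (15 − 186) = 186 + 0.65 × -171 = 74.85 → 75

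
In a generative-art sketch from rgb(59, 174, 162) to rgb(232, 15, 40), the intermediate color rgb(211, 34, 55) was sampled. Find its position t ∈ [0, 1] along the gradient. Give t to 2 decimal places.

Invert the lerp on the R channel (largest span, 173): t = (211 − 59) / (232 − 59) = 152/173 = 0.87861.
Check on G: (34 − 174)/(15 − 174) = 0.8805 ✓

0.88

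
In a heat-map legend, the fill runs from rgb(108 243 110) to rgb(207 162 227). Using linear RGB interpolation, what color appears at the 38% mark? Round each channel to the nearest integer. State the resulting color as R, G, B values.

(146, 212, 154)

38% corresponds to t = 0.38.
R = 108 + 0.38 × (207 − 108) = 108 + 0.38 × 99 = 145.62 → 146
G = 243 + 0.38 × (162 − 243) = 243 + 0.38 × -81 = 212.22 → 212
B = 110 + 0.38 × (227 − 110) = 110 + 0.38 × 117 = 154.46 → 154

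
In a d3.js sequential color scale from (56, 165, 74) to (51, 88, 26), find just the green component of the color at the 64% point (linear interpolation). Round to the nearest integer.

116

G = 165 + 0.64 × (88 − 165) = 115.72 → 116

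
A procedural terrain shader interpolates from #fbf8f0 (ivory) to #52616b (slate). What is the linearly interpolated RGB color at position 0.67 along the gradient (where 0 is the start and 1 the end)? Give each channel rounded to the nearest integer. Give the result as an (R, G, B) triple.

#fbf8f0 → (251, 248, 240); #52616b → (82, 97, 107).
R = 251 + 0.67 × (82 − 251) = 251 + 0.67 × -169 = 137.77 → 138
G = 248 + 0.67 × (97 − 248) = 248 + 0.67 × -151 = 146.83 → 147
B = 240 + 0.67 × (107 − 240) = 240 + 0.67 × -133 = 150.89 → 151

(138, 147, 151)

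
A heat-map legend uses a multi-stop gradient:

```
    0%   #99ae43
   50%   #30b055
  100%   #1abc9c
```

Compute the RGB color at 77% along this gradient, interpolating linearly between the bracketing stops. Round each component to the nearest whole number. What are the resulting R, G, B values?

(36, 182, 123)

77% lies between the 50% and 100% stops, so the local fraction is t = (77 − 50)/(100 − 50) = 27/50 ≈ 0.54.
#30b055 → (48, 176, 85); #1abc9c → (26, 188, 156).
R = 48 + 0.54 × (26 − 48) = 36.12 → 36
G = 176 + 0.54 × (188 − 176) = 182.48 → 182
B = 85 + 0.54 × (156 − 85) = 123.34 → 123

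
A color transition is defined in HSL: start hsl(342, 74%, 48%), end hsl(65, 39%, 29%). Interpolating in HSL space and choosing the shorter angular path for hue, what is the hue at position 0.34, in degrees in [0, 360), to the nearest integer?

Hue: 65 − 342 = -277°, but |-277| > 180 so the shorter arc goes the other way: Δh = -277 + 360 = 83°.
H = 342 + 0.34 × (83) = 370.22 → 370 → 370 mod 360 = 10°

10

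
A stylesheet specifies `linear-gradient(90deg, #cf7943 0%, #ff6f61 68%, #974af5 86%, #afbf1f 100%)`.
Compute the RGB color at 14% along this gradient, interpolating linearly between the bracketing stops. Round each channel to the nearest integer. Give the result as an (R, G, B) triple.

14% lies between the 0% and 68% stops, so the local fraction is t = (14 − 0)/(68 − 0) = 14/68 ≈ 0.2059.
#cf7943 → (207, 121, 67); #ff6f61 → (255, 111, 97).
R = 207 + 0.2059 × (255 − 207) = 216.883 → 217
G = 121 + 0.2059 × (111 − 121) = 118.941 → 119
B = 67 + 0.2059 × (97 − 67) = 73.177 → 73

(217, 119, 73)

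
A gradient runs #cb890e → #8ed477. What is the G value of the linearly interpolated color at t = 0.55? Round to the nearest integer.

G₁ = 137 (from #cb890e), G₂ = 212 (from #8ed477).
G = 137 + 0.55 × (212 − 137) = 178.25 → 178

178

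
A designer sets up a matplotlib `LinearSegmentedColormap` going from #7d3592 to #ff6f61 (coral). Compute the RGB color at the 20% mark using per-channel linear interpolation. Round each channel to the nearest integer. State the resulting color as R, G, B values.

#7d3592 → (125, 53, 146); #ff6f61 → (255, 111, 97).
20% corresponds to t = 0.2.
R = 125 + 0.2 × (255 − 125) = 125 + 0.2 × 130 = 151 → 151
G = 53 + 0.2 × (111 − 53) = 53 + 0.2 × 58 = 64.6 → 65
B = 146 + 0.2 × (97 − 146) = 146 + 0.2 × -49 = 136.2 → 136
So the blended color is (151, 65, 136), about #974188.

(151, 65, 136)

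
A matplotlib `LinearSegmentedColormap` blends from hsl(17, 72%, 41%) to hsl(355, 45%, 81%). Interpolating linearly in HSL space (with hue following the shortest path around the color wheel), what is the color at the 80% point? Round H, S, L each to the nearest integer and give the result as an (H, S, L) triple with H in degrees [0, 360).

Hue: 355 − 17 = 338°, but |338| > 180 so the shorter arc goes the other way: Δh = 338 − 360 = -22°.
H = 17 + 0.8 × (-22) = -0.6 → -1 → -1 mod 360 = 359°
S = 72 + 0.8 × (45 − 72) = 50.4 → 50%
L = 41 + 0.8 × (81 − 41) = 73 → 73%

(359, 50, 73)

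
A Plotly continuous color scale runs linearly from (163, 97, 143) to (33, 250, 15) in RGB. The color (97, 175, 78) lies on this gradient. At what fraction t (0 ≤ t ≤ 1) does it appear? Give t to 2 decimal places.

0.51

Invert the lerp on the G channel (largest span, 153): t = (175 − 97) / (250 − 97) = 78/153 = 0.5098.
Check on R: (97 − 163)/(33 − 163) = 0.5077 ✓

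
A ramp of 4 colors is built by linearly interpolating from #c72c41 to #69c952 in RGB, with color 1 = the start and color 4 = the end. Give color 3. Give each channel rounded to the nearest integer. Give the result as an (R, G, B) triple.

With 4 swatches and endpoints inclusive, swatch 3 sits at t = (3 − 1)/(4 − 1) = 2/3 ≈ 0.6667.
#c72c41 → (199, 44, 65); #69c952 → (105, 201, 82).
R = 199 + 0.6667 × (105 − 199) = 136.33 → 136
G = 44 + 0.6667 × (201 − 44) = 148.672 → 149
B = 65 + 0.6667 × (82 − 65) = 76.334 → 76

(136, 149, 76)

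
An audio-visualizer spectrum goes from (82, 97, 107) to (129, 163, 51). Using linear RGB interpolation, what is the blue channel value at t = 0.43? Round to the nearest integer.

B = 107 + 0.43 × (51 − 107) = 82.92 → 83

83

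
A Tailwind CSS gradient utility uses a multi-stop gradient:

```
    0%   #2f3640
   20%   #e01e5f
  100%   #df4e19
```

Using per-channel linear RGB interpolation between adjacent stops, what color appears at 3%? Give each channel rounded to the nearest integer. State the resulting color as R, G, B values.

(74, 50, 69)

3% lies between the 0% and 20% stops, so the local fraction is t = (3 − 0)/(20 − 0) = 3/20 ≈ 0.15.
#2f3640 → (47, 54, 64); #e01e5f → (224, 30, 95).
R = 47 + 0.15 × (224 − 47) = 73.55 → 74
G = 54 + 0.15 × (30 − 54) = 50.4 → 50
B = 64 + 0.15 × (95 − 64) = 68.65 → 69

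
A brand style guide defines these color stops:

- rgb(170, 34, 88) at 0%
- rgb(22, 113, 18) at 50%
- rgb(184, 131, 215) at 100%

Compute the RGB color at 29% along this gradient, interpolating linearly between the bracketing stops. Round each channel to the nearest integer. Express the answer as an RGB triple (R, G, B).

(84, 80, 47)

29% lies between the 0% and 50% stops, so the local fraction is t = (29 − 0)/(50 − 0) = 29/50 ≈ 0.58.
R = 170 + 0.58 × (22 − 170) = 84.16 → 84
G = 34 + 0.58 × (113 − 34) = 79.82 → 80
B = 88 + 0.58 × (18 − 88) = 47.4 → 47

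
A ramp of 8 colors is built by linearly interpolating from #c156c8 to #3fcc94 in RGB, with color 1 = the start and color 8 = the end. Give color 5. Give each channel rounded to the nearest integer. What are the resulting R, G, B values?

With 8 swatches and endpoints inclusive, swatch 5 sits at t = (5 − 1)/(8 − 1) = 4/7 ≈ 0.5714.
#c156c8 → (193, 86, 200); #3fcc94 → (63, 204, 148).
R = 193 + 0.5714 × (63 − 193) = 118.718 → 119
G = 86 + 0.5714 × (204 − 86) = 153.425 → 153
B = 200 + 0.5714 × (148 − 200) = 170.287 → 170

(119, 153, 170)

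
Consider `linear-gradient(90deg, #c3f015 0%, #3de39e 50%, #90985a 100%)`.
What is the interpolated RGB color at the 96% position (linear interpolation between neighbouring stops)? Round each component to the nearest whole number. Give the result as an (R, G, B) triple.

96% lies between the 50% and 100% stops, so the local fraction is t = (96 − 50)/(100 − 50) = 46/50 ≈ 0.92.
#3de39e → (61, 227, 158); #90985a → (144, 152, 90).
R = 61 + 0.92 × (144 − 61) = 137.36 → 137
G = 227 + 0.92 × (152 − 227) = 158 → 158
B = 158 + 0.92 × (90 − 158) = 95.44 → 95

(137, 158, 95)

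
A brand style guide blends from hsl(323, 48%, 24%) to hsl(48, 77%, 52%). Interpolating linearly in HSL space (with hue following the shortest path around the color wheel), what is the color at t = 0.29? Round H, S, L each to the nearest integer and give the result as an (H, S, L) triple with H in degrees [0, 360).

(348, 56, 32)

Hue: 48 − 323 = -275°, but |-275| > 180 so the shorter arc goes the other way: Δh = -275 + 360 = 85°.
H = 323 + 0.29 × (85) = 347.65 → 348°
S = 48 + 0.29 × (77 − 48) = 56.41 → 56%
L = 24 + 0.29 × (52 − 24) = 32.12 → 32%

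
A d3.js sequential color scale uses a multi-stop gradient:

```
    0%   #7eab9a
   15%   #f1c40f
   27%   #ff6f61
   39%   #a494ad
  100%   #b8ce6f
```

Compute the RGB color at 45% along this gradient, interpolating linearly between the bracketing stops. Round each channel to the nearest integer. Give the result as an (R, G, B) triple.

45% lies between the 39% and 100% stops, so the local fraction is t = (45 − 39)/(100 − 39) = 6/61 ≈ 0.0984.
#a494ad → (164, 148, 173); #b8ce6f → (184, 206, 111).
R = 164 + 0.0984 × (184 − 164) = 165.968 → 166
G = 148 + 0.0984 × (206 − 148) = 153.707 → 154
B = 173 + 0.0984 × (111 − 173) = 166.899 → 167

(166, 154, 167)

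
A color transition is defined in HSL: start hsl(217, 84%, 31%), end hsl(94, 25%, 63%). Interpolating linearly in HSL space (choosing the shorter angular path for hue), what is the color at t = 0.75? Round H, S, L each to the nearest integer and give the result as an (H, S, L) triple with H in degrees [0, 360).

(125, 40, 55)

Hue arc: Δh = 94 − 217 = -123° (|Δh| ≤ 180, already the shorter path).
H = 217 + 0.75 × (-123) = 124.75 → 125°
S = 84 + 0.75 × (25 − 84) = 39.75 → 40%
L = 31 + 0.75 × (63 − 31) = 55 → 55%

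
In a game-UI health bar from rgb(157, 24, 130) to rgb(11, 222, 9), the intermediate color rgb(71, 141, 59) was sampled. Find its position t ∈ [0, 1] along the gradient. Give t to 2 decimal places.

Invert the lerp on the G channel (largest span, 198): t = (141 − 24) / (222 − 24) = 117/198 = 0.59091.
Check on R: (71 − 157)/(11 − 157) = 0.589 ✓

0.59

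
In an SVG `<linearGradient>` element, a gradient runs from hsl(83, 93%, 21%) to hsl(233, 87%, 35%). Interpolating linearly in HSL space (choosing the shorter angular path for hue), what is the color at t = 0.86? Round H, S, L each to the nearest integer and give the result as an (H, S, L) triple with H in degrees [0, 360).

Hue arc: Δh = 233 − 83 = 150° (|Δh| ≤ 180, already the shorter path).
H = 83 + 0.86 × (150) = 212 → 212°
S = 93 + 0.86 × (87 − 93) = 87.84 → 88%
L = 21 + 0.86 × (35 − 21) = 33.04 → 33%

(212, 88, 33)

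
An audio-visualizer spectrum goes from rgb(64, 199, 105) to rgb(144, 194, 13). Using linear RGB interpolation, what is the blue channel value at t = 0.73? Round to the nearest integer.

B = 105 + 0.73 × (13 − 105) = 37.84 → 38

38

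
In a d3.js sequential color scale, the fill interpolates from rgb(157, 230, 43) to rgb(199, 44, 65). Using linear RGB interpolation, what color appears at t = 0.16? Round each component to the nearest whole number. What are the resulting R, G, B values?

(164, 200, 47)

R = 157 + 0.16 × (199 − 157) = 157 + 0.16 × 42 = 163.72 → 164
G = 230 + 0.16 × (44 − 230) = 230 + 0.16 × -186 = 200.24 → 200
B = 43 + 0.16 × (65 − 43) = 43 + 0.16 × 22 = 46.52 → 47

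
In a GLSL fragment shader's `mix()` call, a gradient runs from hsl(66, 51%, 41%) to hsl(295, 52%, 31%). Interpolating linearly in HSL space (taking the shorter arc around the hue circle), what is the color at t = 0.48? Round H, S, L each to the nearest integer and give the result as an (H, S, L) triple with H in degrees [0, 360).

(3, 51, 36)

Hue: 295 − 66 = 229°, but |229| > 180 so the shorter arc goes the other way: Δh = 229 − 360 = -131°.
H = 66 + 0.48 × (-131) = 3.12 → 3°
S = 51 + 0.48 × (52 − 51) = 51.48 → 51%
L = 41 + 0.48 × (31 − 41) = 36.2 → 36%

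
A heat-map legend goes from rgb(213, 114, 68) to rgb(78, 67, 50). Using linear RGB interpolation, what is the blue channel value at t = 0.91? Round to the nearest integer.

52

B = 68 + 0.91 × (50 − 68) = 51.62 → 52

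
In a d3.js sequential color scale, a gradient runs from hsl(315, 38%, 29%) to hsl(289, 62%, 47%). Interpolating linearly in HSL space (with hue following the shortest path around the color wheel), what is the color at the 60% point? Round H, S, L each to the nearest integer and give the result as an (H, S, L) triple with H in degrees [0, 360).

Hue arc: Δh = 289 − 315 = -26° (|Δh| ≤ 180, already the shorter path).
H = 315 + 0.6 × (-26) = 299.4 → 299°
S = 38 + 0.6 × (62 − 38) = 52.4 → 52%
L = 29 + 0.6 × (47 − 29) = 39.8 → 40%

(299, 52, 40)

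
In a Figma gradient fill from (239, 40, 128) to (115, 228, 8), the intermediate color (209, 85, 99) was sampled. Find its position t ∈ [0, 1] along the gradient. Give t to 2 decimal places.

Invert the lerp on the G channel (largest span, 188): t = (85 − 40) / (228 − 40) = 45/188 = 0.23936.
Check on R: (209 − 239)/(115 − 239) = 0.2419 ✓

0.24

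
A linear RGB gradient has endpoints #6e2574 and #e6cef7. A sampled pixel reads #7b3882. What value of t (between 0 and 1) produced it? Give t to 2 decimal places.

0.11

Invert the lerp on the G channel (largest span, 169): t = (56 − 37) / (206 − 37) = 19/169 = 0.11243.
Check on R: (123 − 110)/(230 − 110) = 0.1083 ✓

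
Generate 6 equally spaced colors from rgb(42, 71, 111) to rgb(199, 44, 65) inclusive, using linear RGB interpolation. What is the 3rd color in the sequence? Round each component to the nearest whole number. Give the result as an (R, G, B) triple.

With 6 swatches and endpoints inclusive, swatch 3 sits at t = (3 − 1)/(6 − 1) = 2/5 ≈ 0.4.
R = 42 + 0.4 × (199 − 42) = 104.8 → 105
G = 71 + 0.4 × (44 − 71) = 60.2 → 60
B = 111 + 0.4 × (65 − 111) = 92.6 → 93

(105, 60, 93)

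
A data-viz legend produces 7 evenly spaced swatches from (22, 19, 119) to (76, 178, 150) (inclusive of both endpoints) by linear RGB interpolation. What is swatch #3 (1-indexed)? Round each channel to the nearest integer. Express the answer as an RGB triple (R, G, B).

With 7 swatches and endpoints inclusive, swatch 3 sits at t = (3 − 1)/(7 − 1) = 2/6 ≈ 0.3333.
R = 22 + 0.3333 × (76 − 22) = 39.998 → 40
G = 19 + 0.3333 × (178 − 19) = 71.995 → 72
B = 119 + 0.3333 × (150 − 119) = 129.332 → 129

(40, 72, 129)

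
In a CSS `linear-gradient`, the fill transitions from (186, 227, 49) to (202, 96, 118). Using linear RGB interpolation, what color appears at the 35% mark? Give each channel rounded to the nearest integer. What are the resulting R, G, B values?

(192, 181, 73)

35% corresponds to t = 0.35.
R = 186 + 0.35 × (202 − 186) = 186 + 0.35 × 16 = 191.6 → 192
G = 227 + 0.35 × (96 − 227) = 227 + 0.35 × -131 = 181.15 → 181
B = 49 + 0.35 × (118 − 49) = 49 + 0.35 × 69 = 73.15 → 73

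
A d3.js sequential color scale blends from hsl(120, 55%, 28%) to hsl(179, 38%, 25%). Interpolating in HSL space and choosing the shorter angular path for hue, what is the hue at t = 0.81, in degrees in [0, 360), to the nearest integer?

168

Hue arc: Δh = 179 − 120 = 59° (|Δh| ≤ 180, already the shorter path).
H = 120 + 0.81 × (59) = 167.79 → 168°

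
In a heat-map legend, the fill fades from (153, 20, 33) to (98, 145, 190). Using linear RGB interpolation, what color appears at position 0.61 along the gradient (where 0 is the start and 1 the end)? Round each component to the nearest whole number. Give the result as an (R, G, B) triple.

(119, 96, 129)

R = 153 + 0.61 × (98 − 153) = 153 + 0.61 × -55 = 119.45 → 119
G = 20 + 0.61 × (145 − 20) = 20 + 0.61 × 125 = 96.25 → 96
B = 33 + 0.61 × (190 − 33) = 33 + 0.61 × 157 = 128.77 → 129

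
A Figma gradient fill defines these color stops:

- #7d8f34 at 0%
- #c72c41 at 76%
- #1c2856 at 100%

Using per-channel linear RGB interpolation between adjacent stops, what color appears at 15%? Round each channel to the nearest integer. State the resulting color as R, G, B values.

15% lies between the 0% and 76% stops, so the local fraction is t = (15 − 0)/(76 − 0) = 15/76 ≈ 0.1974.
#7d8f34 → (125, 143, 52); #c72c41 → (199, 44, 65).
R = 125 + 0.1974 × (199 − 125) = 139.608 → 140
G = 143 + 0.1974 × (44 − 143) = 123.457 → 123
B = 52 + 0.1974 × (65 − 52) = 54.566 → 55

(140, 123, 55)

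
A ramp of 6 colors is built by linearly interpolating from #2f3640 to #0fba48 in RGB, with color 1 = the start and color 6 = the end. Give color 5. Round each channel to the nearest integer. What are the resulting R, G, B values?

(21, 160, 70)

With 6 swatches and endpoints inclusive, swatch 5 sits at t = (5 − 1)/(6 − 1) = 4/5 ≈ 0.8.
#2f3640 → (47, 54, 64); #0fba48 → (15, 186, 72).
R = 47 + 0.8 × (15 − 47) = 21.4 → 21
G = 54 + 0.8 × (186 − 54) = 159.6 → 160
B = 64 + 0.8 × (72 − 64) = 70.4 → 70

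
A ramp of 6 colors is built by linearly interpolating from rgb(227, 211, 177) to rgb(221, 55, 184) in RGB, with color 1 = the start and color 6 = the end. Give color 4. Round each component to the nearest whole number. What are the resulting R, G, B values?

With 6 swatches and endpoints inclusive, swatch 4 sits at t = (4 − 1)/(6 − 1) = 3/5 ≈ 0.6.
R = 227 + 0.6 × (221 − 227) = 223.4 → 223
G = 211 + 0.6 × (55 − 211) = 117.4 → 117
B = 177 + 0.6 × (184 − 177) = 181.2 → 181

(223, 117, 181)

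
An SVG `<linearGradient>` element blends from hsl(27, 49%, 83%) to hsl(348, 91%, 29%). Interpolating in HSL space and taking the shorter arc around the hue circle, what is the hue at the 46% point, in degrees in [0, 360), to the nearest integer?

Hue: 348 − 27 = 321°, but |321| > 180 so the shorter arc goes the other way: Δh = 321 − 360 = -39°.
H = 27 + 0.46 × (-39) = 9.06 → 9°

9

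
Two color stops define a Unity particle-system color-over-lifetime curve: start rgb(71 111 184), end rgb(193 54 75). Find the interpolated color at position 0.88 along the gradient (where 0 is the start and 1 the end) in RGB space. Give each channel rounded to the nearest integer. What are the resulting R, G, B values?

R = 71 + 0.88 × (193 − 71) = 71 + 0.88 × 122 = 178.36 → 178
G = 111 + 0.88 × (54 − 111) = 111 + 0.88 × -57 = 60.84 → 61
B = 184 + 0.88 × (75 − 184) = 184 + 0.88 × -109 = 88.08 → 88
So the blended color is (178, 61, 88), about #b23d58.

(178, 61, 88)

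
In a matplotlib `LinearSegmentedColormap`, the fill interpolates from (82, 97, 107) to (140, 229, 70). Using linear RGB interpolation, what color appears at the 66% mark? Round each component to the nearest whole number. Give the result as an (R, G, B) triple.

66% corresponds to t = 0.66.
R = 82 + 0.66 × (140 − 82) = 82 + 0.66 × 58 = 120.28 → 120
G = 97 + 0.66 × (229 − 97) = 97 + 0.66 × 132 = 184.12 → 184
B = 107 + 0.66 × (70 − 107) = 107 + 0.66 × -37 = 82.58 → 83
So the blended color is (120, 184, 83), about #78b853.

(120, 184, 83)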